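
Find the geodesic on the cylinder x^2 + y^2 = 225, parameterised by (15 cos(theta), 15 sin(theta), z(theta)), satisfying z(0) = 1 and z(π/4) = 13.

Parameterise the cylinder of radius R = 15 as
    r(θ) = (15 cos θ, 15 sin θ, z(θ)).
The arc-length element is
    ds = sqrt(225 + (dz/dθ)^2) dθ,
so the Lagrangian is L = sqrt(225 + z'^2).
L depends on z' only, not on z or θ, so ∂L/∂z = 0 and
    ∂L/∂z' = z' / sqrt(225 + z'^2).
The Euler-Lagrange equation gives
    d/dθ( z' / sqrt(225 + z'^2) ) = 0,
so z' is constant. Integrating once:
    z(θ) = a θ + b,
a helix on the cylinder (a straight line when the cylinder is unrolled). The constants a, b are determined by the endpoint conditions.
With endpoint conditions z(0) = 1 and z(π/4) = 13: from z(0) = b we get b = 1, and a·π/4 + 1 = 13 gives a = 48/π, so
    z(θ) = (48/π) θ + 1.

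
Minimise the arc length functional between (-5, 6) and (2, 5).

Arc-length functional: J[y] = ∫ sqrt(1 + (y')^2) dx.
Lagrangian L = sqrt(1 + (y')^2) has no explicit y dependence, so ∂L/∂y = 0 and the Euler-Lagrange equation gives
    d/dx( y' / sqrt(1 + (y')^2) ) = 0  ⇒  y' / sqrt(1 + (y')^2) = const.
Hence y' is constant, so y(x) is affine.
Fitting the endpoints (-5, 6) and (2, 5):
    slope m = (5 − 6) / (2 − (-5)) = -1/7,
    intercept c = 6 − m·(-5) = 37/7.
Extremal: y(x) = (-1/7) x + 37/7.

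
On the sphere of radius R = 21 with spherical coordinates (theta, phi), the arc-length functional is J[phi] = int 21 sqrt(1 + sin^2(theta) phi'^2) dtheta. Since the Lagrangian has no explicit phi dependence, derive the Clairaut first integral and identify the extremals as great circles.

On the sphere of radius R = 21 with spherical coordinates (θ, φ), the induced metric is
    ds^2 = 441(dθ^2 + sin^2(θ) dφ^2).
Parameterise by θ; the arc-length functional is
    J[φ] = ∫ 21 sqrt(1 + sin^2(θ) (dφ/dθ)^2) dθ,
so L = 21 sqrt(1 + sin^2(θ) φ'^2). Compute
    ∂L/∂φ = 0  (L has no explicit φ dependence),
    ∂L/∂φ' = 21 sin^2(θ) φ' / sqrt(1 + sin^2(θ) φ'^2).
Since ∂L/∂φ = 0, the Euler-Lagrange equation
    d/dθ(∂L/∂φ') − ∂L/∂φ = 0
reduces to d/dθ(∂L/∂φ') = 0, i.e. the momentum conjugate to φ is conserved:
    21 sin^2(θ) φ' / sqrt(1 + sin^2(θ) φ'^2) = C.
The overall factor of 21 is constant, so dividing through gives Clairaut's relation sin^2(θ) φ' / sqrt(1 + sin^2(θ) φ'^2) = C' (with C' = C/21). Solving for φ' and integrating gives the great-circle family
    cot(θ) = A cos(φ − φ_0),
i.e. the intersection of the sphere with a plane through the origin. The two constants A and φ_0 (equivalently C and one phase) are fixed by the two endpoint conditions.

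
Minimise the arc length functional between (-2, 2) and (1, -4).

Arc-length functional: J[y] = ∫ sqrt(1 + (y')^2) dx.
Lagrangian L = sqrt(1 + (y')^2) has no explicit y dependence, so ∂L/∂y = 0 and the Euler-Lagrange equation gives
    d/dx( y' / sqrt(1 + (y')^2) ) = 0  ⇒  y' / sqrt(1 + (y')^2) = const.
Hence y' is constant, so y(x) is affine.
Fitting the endpoints (-2, 2) and (1, -4):
    slope m = ((-4) − 2) / (1 − (-2)) = -2,
    intercept c = 2 − m·(-2) = -2.
Extremal: y(x) = -2 x - 2.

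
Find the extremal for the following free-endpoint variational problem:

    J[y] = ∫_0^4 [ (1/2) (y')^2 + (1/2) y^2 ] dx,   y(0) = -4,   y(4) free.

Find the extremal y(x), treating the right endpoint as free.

The Lagrangian L = (1/2) (y')^2 + (1/2) y^2 gives
    ∂L/∂y = 1 y,   ∂L/∂y' = y'.
Euler-Lagrange: y'' − y = 0.
With k = 1, the general solution is
    y(x) = A cosh(x) + B sinh(x).
Fixed left endpoint y(0) = -4 ⇒ A = -4.
The right endpoint x = 4 is free, so the natural (transversality) condition is ∂L/∂y' |_{x=4} = 0, i.e. y'(4) = 0.
Compute y'(x) = A k sinh(k x) + B k cosh(k x), so
    y'(4) = A k sinh(k·4) + B k cosh(k·4) = 0
    ⇒ B = −A tanh(k·4) = 4 tanh(1·4).
Therefore the extremal is
    y(x) = −4 cosh(1 x) + 4 tanh(1·4) sinh(1 x).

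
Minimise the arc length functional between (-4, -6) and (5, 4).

Arc-length functional: J[y] = ∫ sqrt(1 + (y')^2) dx.
Lagrangian L = sqrt(1 + (y')^2) has no explicit y dependence, so ∂L/∂y = 0 and the Euler-Lagrange equation gives
    d/dx( y' / sqrt(1 + (y')^2) ) = 0  ⇒  y' / sqrt(1 + (y')^2) = const.
Hence y' is constant, so y(x) is affine.
Fitting the endpoints (-4, -6) and (5, 4):
    slope m = (4 − (-6)) / (5 − (-4)) = 10/9,
    intercept c = (-6) − m·(-4) = -14/9.
Extremal: y(x) = (10/9) x - 14/9.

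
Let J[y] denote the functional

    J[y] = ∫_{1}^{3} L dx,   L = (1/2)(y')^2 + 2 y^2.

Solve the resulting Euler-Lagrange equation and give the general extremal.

The Lagrangian is L = (1/2)(y')^2 + 2 y^2.
∂L/∂y = 4y.
∂L/∂y' = y'.
The Euler-Lagrange equation d/dx(∂L/∂y') − ∂L/∂y = 0 becomes:
    y'' - 4 y = 0
General solution: y(x) = A e^(2x) + B e^(-2x), where A and B are arbitrary constants fixed by the endpoint conditions.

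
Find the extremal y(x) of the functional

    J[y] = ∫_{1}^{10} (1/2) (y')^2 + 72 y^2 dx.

The Lagrangian is L = (1/2) (y')^2 + 72 y^2.
Compute ∂L/∂y = 144y, ∂L/∂y' = y'.
The Euler-Lagrange equation d/dx(∂L/∂y') − ∂L/∂y = 0 reduces to
    y'' − 144 y = 0.
Its general solution is
    y(x) = A e^(12x) + B e^(−12x),
with A, B fixed by the endpoint conditions.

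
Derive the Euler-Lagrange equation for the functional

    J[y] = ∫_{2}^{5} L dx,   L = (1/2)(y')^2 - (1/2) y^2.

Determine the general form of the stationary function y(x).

The Lagrangian is L = (1/2)(y')^2 - (1/2) y^2.
∂L/∂y = -y.
∂L/∂y' = y'.
The Euler-Lagrange equation d/dx(∂L/∂y') − ∂L/∂y = 0 becomes:
    y'' + y = 0
General solution: y(x) = A sin(x) + B cos(x), where A and B are arbitrary constants fixed by the endpoint conditions.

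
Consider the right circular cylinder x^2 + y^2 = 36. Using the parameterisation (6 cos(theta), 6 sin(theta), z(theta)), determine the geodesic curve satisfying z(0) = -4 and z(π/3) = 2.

Parameterise the cylinder of radius R = 6 as
    r(θ) = (6 cos θ, 6 sin θ, z(θ)).
The arc-length element is
    ds = sqrt(36 + (dz/dθ)^2) dθ,
so the Lagrangian is L = sqrt(36 + z'^2).
L depends on z' only, not on z or θ, so ∂L/∂z = 0 and
    ∂L/∂z' = z' / sqrt(36 + z'^2).
The Euler-Lagrange equation gives
    d/dθ( z' / sqrt(36 + z'^2) ) = 0,
so z' is constant. Integrating once:
    z(θ) = a θ + b,
a helix on the cylinder (a straight line when the cylinder is unrolled). The constants a, b are determined by the endpoint conditions.
With endpoint conditions z(0) = -4 and z(π/3) = 2: from z(0) = b we get b = -4, and a·π/3 + -4 = 2 gives a = 18/π, so
    z(θ) = (18/π) θ − 4.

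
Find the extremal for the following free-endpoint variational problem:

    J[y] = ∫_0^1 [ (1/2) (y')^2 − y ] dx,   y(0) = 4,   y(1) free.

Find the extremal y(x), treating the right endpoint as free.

The Lagrangian L = (1/2) (y')^2 − y gives
    ∂L/∂y = −1,   ∂L/∂y' = y'.
Euler-Lagrange: d/dx(y') − (−1) = 0, i.e. y'' + 1 = 0, so
    y(x) = −(1/2) x^2 + C1 x + C2.
Fixed left endpoint y(0) = 4 ⇒ C2 = 4.
The right endpoint x = 1 is free, so the natural (transversality) condition is ∂L/∂y' |_{x=1} = 0, i.e. y'(1) = 0.
Compute y'(x) = −1 x + C1, so y'(1) = −1 + C1 = 0 ⇒ C1 = 1.
Therefore the extremal is
    y(x) = −x^2/2 + x + 4.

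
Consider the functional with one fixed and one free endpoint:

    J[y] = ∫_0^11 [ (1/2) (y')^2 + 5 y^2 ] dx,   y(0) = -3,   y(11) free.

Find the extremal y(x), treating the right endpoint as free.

The Lagrangian L = (1/2) (y')^2 + 5 y^2 gives
    ∂L/∂y = 10 y,   ∂L/∂y' = y'.
Euler-Lagrange: y'' − 10 y = 0.
With k = sqrt(10), the general solution is
    y(x) = A cosh(sqrt(10) x) + B sinh(sqrt(10) x).
Fixed left endpoint y(0) = -3 ⇒ A = -3.
The right endpoint x = 11 is free, so the natural (transversality) condition is ∂L/∂y' |_{x=11} = 0, i.e. y'(11) = 0.
Compute y'(x) = A k sinh(k x) + B k cosh(k x), so
    y'(11) = A k sinh(k·11) + B k cosh(k·11) = 0
    ⇒ B = −A tanh(k·11) = 3 tanh(sqrt(10)·11).
Therefore the extremal is
    y(x) = −3 cosh(sqrt(10) x) + 3 tanh(sqrt(10)·11) sinh(sqrt(10) x).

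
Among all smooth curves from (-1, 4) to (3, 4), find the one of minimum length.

Arc-length functional: J[y] = ∫ sqrt(1 + (y')^2) dx.
Lagrangian L = sqrt(1 + (y')^2) has no explicit y dependence, so ∂L/∂y = 0 and the Euler-Lagrange equation gives
    d/dx( y' / sqrt(1 + (y')^2) ) = 0  ⇒  y' / sqrt(1 + (y')^2) = const.
Hence y' is constant, so y(x) is affine.
Fitting the endpoints (-1, 4) and (3, 4):
    slope m = (4 − 4) / (3 − (-1)) = 0,
    intercept c = 4 − m·(-1) = 4.
Extremal: y(x) = 4.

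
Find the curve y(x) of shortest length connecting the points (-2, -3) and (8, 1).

Arc-length functional: J[y] = ∫ sqrt(1 + (y')^2) dx.
Lagrangian L = sqrt(1 + (y')^2) has no explicit y dependence, so ∂L/∂y = 0 and the Euler-Lagrange equation gives
    d/dx( y' / sqrt(1 + (y')^2) ) = 0  ⇒  y' / sqrt(1 + (y')^2) = const.
Hence y' is constant, so y(x) is affine.
Fitting the endpoints (-2, -3) and (8, 1):
    slope m = (1 − (-3)) / (8 − (-2)) = 2/5,
    intercept c = (-3) − m·(-2) = -11/5.
Extremal: y(x) = (2/5) x - 11/5.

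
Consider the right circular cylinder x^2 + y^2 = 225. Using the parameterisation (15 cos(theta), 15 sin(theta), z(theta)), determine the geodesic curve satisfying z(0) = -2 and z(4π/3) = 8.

Parameterise the cylinder of radius R = 15 as
    r(θ) = (15 cos θ, 15 sin θ, z(θ)).
The arc-length element is
    ds = sqrt(225 + (dz/dθ)^2) dθ,
so the Lagrangian is L = sqrt(225 + z'^2).
L depends on z' only, not on z or θ, so ∂L/∂z = 0 and
    ∂L/∂z' = z' / sqrt(225 + z'^2).
The Euler-Lagrange equation gives
    d/dθ( z' / sqrt(225 + z'^2) ) = 0,
so z' is constant. Integrating once:
    z(θ) = a θ + b,
a helix on the cylinder (a straight line when the cylinder is unrolled). The constants a, b are determined by the endpoint conditions.
With endpoint conditions z(0) = -2 and z(4π/3) = 8: from z(0) = b we get b = -2, and a·4π/3 + -2 = 8 gives a = 15/(2π), so
    z(θ) = (15/(2π)) θ − 2.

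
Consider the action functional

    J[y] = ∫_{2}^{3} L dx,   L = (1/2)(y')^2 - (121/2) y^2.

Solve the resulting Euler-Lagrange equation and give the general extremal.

The Lagrangian is L = (1/2)(y')^2 - (121/2) y^2.
∂L/∂y = -121y.
∂L/∂y' = y'.
The Euler-Lagrange equation d/dx(∂L/∂y') − ∂L/∂y = 0 becomes:
    y'' + 121 y = 0
General solution: y(x) = A sin(11x) + B cos(11x), where A and B are arbitrary constants fixed by the endpoint conditions.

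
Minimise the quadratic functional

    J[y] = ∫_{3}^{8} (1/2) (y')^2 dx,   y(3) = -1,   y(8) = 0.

The Lagrangian is L = (1/2) (y')^2.
Compute ∂L/∂y = 0, ∂L/∂y' = y'.
The Euler-Lagrange equation d/dx(∂L/∂y') − ∂L/∂y = 0 reduces to
    y'' = 0.
Its general solution is
    y(x) = A x + B,
with A, B fixed by the endpoint conditions.
Applying the endpoint conditions y(3) = -1 and y(8) = 0: solve A·3 + B = -1 and A·8 + B = 0. Subtracting gives A(8 − 3) = 0 − -1, so A = 1/5, and B = -1 − A·3 = -8/5. Therefore
    y(x) = (1/5) x - 8/5.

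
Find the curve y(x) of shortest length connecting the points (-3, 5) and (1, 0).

Arc-length functional: J[y] = ∫ sqrt(1 + (y')^2) dx.
Lagrangian L = sqrt(1 + (y')^2) has no explicit y dependence, so ∂L/∂y = 0 and the Euler-Lagrange equation gives
    d/dx( y' / sqrt(1 + (y')^2) ) = 0  ⇒  y' / sqrt(1 + (y')^2) = const.
Hence y' is constant, so y(x) is affine.
Fitting the endpoints (-3, 5) and (1, 0):
    slope m = (0 − 5) / (1 − (-3)) = -5/4,
    intercept c = 5 − m·(-3) = 5/4.
Extremal: y(x) = (-5/4) x + 5/4.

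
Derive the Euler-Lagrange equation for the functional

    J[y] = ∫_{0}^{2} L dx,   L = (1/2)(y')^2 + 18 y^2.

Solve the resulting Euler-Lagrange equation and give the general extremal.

The Lagrangian is L = (1/2)(y')^2 + 18 y^2.
∂L/∂y = 36y.
∂L/∂y' = y'.
The Euler-Lagrange equation d/dx(∂L/∂y') − ∂L/∂y = 0 becomes:
    y'' - 36 y = 0
General solution: y(x) = A e^(6x) + B e^(-6x), where A and B are arbitrary constants fixed by the endpoint conditions.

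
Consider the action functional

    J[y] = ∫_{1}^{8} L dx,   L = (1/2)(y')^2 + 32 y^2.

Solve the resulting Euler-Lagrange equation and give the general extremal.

The Lagrangian is L = (1/2)(y')^2 + 32 y^2.
∂L/∂y = 64y.
∂L/∂y' = y'.
The Euler-Lagrange equation d/dx(∂L/∂y') − ∂L/∂y = 0 becomes:
    y'' - 64 y = 0
General solution: y(x) = A e^(8x) + B e^(-8x), where A and B are arbitrary constants fixed by the endpoint conditions.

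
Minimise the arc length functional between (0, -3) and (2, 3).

Arc-length functional: J[y] = ∫ sqrt(1 + (y')^2) dx.
Lagrangian L = sqrt(1 + (y')^2) has no explicit y dependence, so ∂L/∂y = 0 and the Euler-Lagrange equation gives
    d/dx( y' / sqrt(1 + (y')^2) ) = 0  ⇒  y' / sqrt(1 + (y')^2) = const.
Hence y' is constant, so y(x) is affine.
Fitting the endpoints (0, -3) and (2, 3):
    slope m = (3 − (-3)) / (2 − 0) = 3,
    intercept c = (-3) − m·0 = -3.
Extremal: y(x) = 3 x - 3.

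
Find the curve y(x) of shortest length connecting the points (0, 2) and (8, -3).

Arc-length functional: J[y] = ∫ sqrt(1 + (y')^2) dx.
Lagrangian L = sqrt(1 + (y')^2) has no explicit y dependence, so ∂L/∂y = 0 and the Euler-Lagrange equation gives
    d/dx( y' / sqrt(1 + (y')^2) ) = 0  ⇒  y' / sqrt(1 + (y')^2) = const.
Hence y' is constant, so y(x) is affine.
Fitting the endpoints (0, 2) and (8, -3):
    slope m = ((-3) − 2) / (8 − 0) = -5/8,
    intercept c = 2 − m·0 = 2.
Extremal: y(x) = (-5/8) x + 2.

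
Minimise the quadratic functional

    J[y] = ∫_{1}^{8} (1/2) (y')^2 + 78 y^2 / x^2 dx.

The Lagrangian is L = (1/2) (y')^2 + 78 y^2 / x^2.
Compute ∂L/∂y = 156y/x^2, ∂L/∂y' = y'.
The Euler-Lagrange equation d/dx(∂L/∂y') − ∂L/∂y = 0 reduces to
    y'' − 156/x^2 · y = 0  (x > 0).
Its general solution is
    y(x) = A x^13 + B x^(-12),
with A, B fixed by the endpoint conditions.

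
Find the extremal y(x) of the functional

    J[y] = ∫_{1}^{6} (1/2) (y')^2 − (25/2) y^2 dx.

The Lagrangian is L = (1/2) (y')^2 − (25/2) y^2.
Compute ∂L/∂y = -25y, ∂L/∂y' = y'.
The Euler-Lagrange equation d/dx(∂L/∂y') − ∂L/∂y = 0 reduces to
    y'' + 25 y = 0.
Its general solution is
    y(x) = A sin(5x) + B cos(5x),
with A, B fixed by the endpoint conditions.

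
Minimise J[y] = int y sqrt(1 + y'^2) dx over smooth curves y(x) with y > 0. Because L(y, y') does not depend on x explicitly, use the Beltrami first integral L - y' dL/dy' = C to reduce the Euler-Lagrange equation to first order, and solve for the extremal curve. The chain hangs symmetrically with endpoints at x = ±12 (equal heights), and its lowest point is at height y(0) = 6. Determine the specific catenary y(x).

The Lagrangian L(y, y') = y sqrt(1 + y'^2) has no explicit x dependence, so the Beltrami identity applies:
    L − y' ∂L/∂y' = C.
Compute ∂L/∂y' = y · y' / sqrt(1 + y'^2). Then
    L − y' ∂L/∂y'
    = y sqrt(1 + y'^2) − y · y'^2 / sqrt(1 + y'^2)
    = y (1 + y'^2 − y'^2) / sqrt(1 + y'^2)
    = y / sqrt(1 + y'^2) = C.
Squaring gives y^2 = C^2 (1 + y'^2), i.e.
    y'^2 = y^2 / C^2 − 1.
Separating variables,
    dy / sqrt(y^2 − C^2) = dx / C,
and integrating gives arccosh(y / C) = (x − a)/C, so
    y(x) = C cosh((x − a)/C),
the catenary. The constants C and a are fixed by the two endpoint conditions (and, for the hanging-chain problem, the length constraint selects C).
Now fit the given data. The endpoints x = ±12 are symmetric at equal height, so the catenary is even about its minimum: a = 0 and y(x) = C cosh(x/C). The lowest point is y(0) = C cosh(0) = C, and we are told y(0) = 6, so C = 6. Therefore
    y(x) = 6 cosh(x/6),
and at the endpoints
    y(±12) = 6 cosh(12/6).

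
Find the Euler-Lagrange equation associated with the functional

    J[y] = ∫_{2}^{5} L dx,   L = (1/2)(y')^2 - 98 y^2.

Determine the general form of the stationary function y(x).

The Lagrangian is L = (1/2)(y')^2 - 98 y^2.
∂L/∂y = -196y.
∂L/∂y' = y'.
The Euler-Lagrange equation d/dx(∂L/∂y') − ∂L/∂y = 0 becomes:
    y'' + 196 y = 0
General solution: y(x) = A sin(14x) + B cos(14x), where A and B are arbitrary constants fixed by the endpoint conditions.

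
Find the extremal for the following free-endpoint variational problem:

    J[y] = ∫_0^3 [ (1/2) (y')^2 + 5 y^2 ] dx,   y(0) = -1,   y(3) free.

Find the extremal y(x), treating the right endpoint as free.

The Lagrangian L = (1/2) (y')^2 + 5 y^2 gives
    ∂L/∂y = 10 y,   ∂L/∂y' = y'.
Euler-Lagrange: y'' − 10 y = 0.
With k = sqrt(10), the general solution is
    y(x) = A cosh(sqrt(10) x) + B sinh(sqrt(10) x).
Fixed left endpoint y(0) = -1 ⇒ A = -1.
The right endpoint x = 3 is free, so the natural (transversality) condition is ∂L/∂y' |_{x=3} = 0, i.e. y'(3) = 0.
Compute y'(x) = A k sinh(k x) + B k cosh(k x), so
    y'(3) = A k sinh(k·3) + B k cosh(k·3) = 0
    ⇒ B = −A tanh(k·3) = tanh(sqrt(10)·3).
Therefore the extremal is
    y(x) = −cosh(sqrt(10) x) + tanh(sqrt(10)·3) sinh(sqrt(10) x).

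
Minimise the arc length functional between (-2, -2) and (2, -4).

Arc-length functional: J[y] = ∫ sqrt(1 + (y')^2) dx.
Lagrangian L = sqrt(1 + (y')^2) has no explicit y dependence, so ∂L/∂y = 0 and the Euler-Lagrange equation gives
    d/dx( y' / sqrt(1 + (y')^2) ) = 0  ⇒  y' / sqrt(1 + (y')^2) = const.
Hence y' is constant, so y(x) is affine.
Fitting the endpoints (-2, -2) and (2, -4):
    slope m = ((-4) − (-2)) / (2 − (-2)) = -1/2,
    intercept c = (-2) − m·(-2) = -3.
Extremal: y(x) = (-1/2) x - 3.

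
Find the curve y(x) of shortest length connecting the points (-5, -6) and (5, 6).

Arc-length functional: J[y] = ∫ sqrt(1 + (y')^2) dx.
Lagrangian L = sqrt(1 + (y')^2) has no explicit y dependence, so ∂L/∂y = 0 and the Euler-Lagrange equation gives
    d/dx( y' / sqrt(1 + (y')^2) ) = 0  ⇒  y' / sqrt(1 + (y')^2) = const.
Hence y' is constant, so y(x) is affine.
Fitting the endpoints (-5, -6) and (5, 6):
    slope m = (6 − (-6)) / (5 − (-5)) = 6/5,
    intercept c = (-6) − m·(-5) = 0.
Extremal: y(x) = (6/5) x.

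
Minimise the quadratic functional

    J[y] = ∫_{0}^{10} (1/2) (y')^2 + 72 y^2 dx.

The Lagrangian is L = (1/2) (y')^2 + 72 y^2.
Compute ∂L/∂y = 144y, ∂L/∂y' = y'.
The Euler-Lagrange equation d/dx(∂L/∂y') − ∂L/∂y = 0 reduces to
    y'' − 144 y = 0.
Its general solution is
    y(x) = A e^(12x) + B e^(−12x),
with A, B fixed by the endpoint conditions.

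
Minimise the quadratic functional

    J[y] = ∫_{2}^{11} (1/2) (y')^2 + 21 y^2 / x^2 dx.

The Lagrangian is L = (1/2) (y')^2 + 21 y^2 / x^2.
Compute ∂L/∂y = 42y/x^2, ∂L/∂y' = y'.
The Euler-Lagrange equation d/dx(∂L/∂y') − ∂L/∂y = 0 reduces to
    y'' − 42/x^2 · y = 0  (x > 0).
Its general solution is
    y(x) = A x^7 + B x^(-6),
with A, B fixed by the endpoint conditions.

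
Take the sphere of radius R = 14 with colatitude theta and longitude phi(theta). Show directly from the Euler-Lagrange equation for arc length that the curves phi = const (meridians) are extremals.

On the sphere of radius R = 14 with spherical coordinates (θ, φ), the induced metric is
    ds^2 = 196(dθ^2 + sin^2(θ) dφ^2).
Using θ as the parameter, the arc-length functional becomes
    J[φ] = ∫ 14 sqrt(1 + sin^2(θ) (dφ/dθ)^2) dθ.
So L = 14 sqrt(1 + sin^2(θ) φ'^2). Compute
    ∂L/∂φ = 0  (L has no explicit φ dependence),
    ∂L/∂φ' = 14 sin^2(θ) φ' / sqrt(1 + sin^2(θ) φ'^2).
For the candidate φ(θ) = c (constant), φ' = 0, so ∂L/∂φ' evaluated along the candidate vanishes, and ∂L/∂φ is identically zero. Hence
    d/dθ(∂L/∂φ') − ∂L/∂φ = 0
is satisfied. Therefore meridians φ = const are extremals of arc length — they are geodesics on the sphere.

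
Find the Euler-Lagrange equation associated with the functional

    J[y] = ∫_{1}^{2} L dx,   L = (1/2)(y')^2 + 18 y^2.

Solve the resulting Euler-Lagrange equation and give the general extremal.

The Lagrangian is L = (1/2)(y')^2 + 18 y^2.
∂L/∂y = 36y.
∂L/∂y' = y'.
The Euler-Lagrange equation d/dx(∂L/∂y') − ∂L/∂y = 0 becomes:
    y'' - 36 y = 0
General solution: y(x) = A e^(6x) + B e^(-6x), where A and B are arbitrary constants fixed by the endpoint conditions.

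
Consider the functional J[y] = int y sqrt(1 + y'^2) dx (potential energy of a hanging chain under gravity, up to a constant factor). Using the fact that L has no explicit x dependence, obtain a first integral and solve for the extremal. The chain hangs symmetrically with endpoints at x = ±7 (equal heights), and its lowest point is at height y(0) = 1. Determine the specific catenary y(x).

The Lagrangian L(y, y') = y sqrt(1 + y'^2) has no explicit x dependence, so the Beltrami identity applies:
    L − y' ∂L/∂y' = C.
Compute ∂L/∂y' = y · y' / sqrt(1 + y'^2). Then
    L − y' ∂L/∂y'
    = y sqrt(1 + y'^2) − y · y'^2 / sqrt(1 + y'^2)
    = y (1 + y'^2 − y'^2) / sqrt(1 + y'^2)
    = y / sqrt(1 + y'^2) = C.
Squaring gives y^2 = C^2 (1 + y'^2), i.e.
    y'^2 = y^2 / C^2 − 1.
Separating variables,
    dy / sqrt(y^2 − C^2) = dx / C,
and integrating gives arccosh(y / C) = (x − a)/C, so
    y(x) = C cosh((x − a)/C),
the catenary. The constants C and a are fixed by the two endpoint conditions (and, for the hanging-chain problem, the length constraint selects C).
Now fit the given data. The endpoints x = ±7 are symmetric at equal height, so the catenary is even about its minimum: a = 0 and y(x) = C cosh(x/C). The lowest point is y(0) = C cosh(0) = C, and we are told y(0) = 1, so C = 1. Therefore
    y(x) = cosh(x),
and at the endpoints
    y(±7) = cosh(7).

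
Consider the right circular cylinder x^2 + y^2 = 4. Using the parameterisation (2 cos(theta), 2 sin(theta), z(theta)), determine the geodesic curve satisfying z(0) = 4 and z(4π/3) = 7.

Parameterise the cylinder of radius R = 2 as
    r(θ) = (2 cos θ, 2 sin θ, z(θ)).
The arc-length element is
    ds = sqrt(4 + (dz/dθ)^2) dθ,
so the Lagrangian is L = sqrt(4 + z'^2).
L depends on z' only, not on z or θ, so ∂L/∂z = 0 and
    ∂L/∂z' = z' / sqrt(4 + z'^2).
The Euler-Lagrange equation gives
    d/dθ( z' / sqrt(4 + z'^2) ) = 0,
so z' is constant. Integrating once:
    z(θ) = a θ + b,
a helix on the cylinder (a straight line when the cylinder is unrolled). The constants a, b are determined by the endpoint conditions.
With endpoint conditions z(0) = 4 and z(4π/3) = 7: from z(0) = b we get b = 4, and a·4π/3 + 4 = 7 gives a = 9/(4π), so
    z(θ) = (9/(4π)) θ + 4.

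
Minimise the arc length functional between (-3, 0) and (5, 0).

Arc-length functional: J[y] = ∫ sqrt(1 + (y')^2) dx.
Lagrangian L = sqrt(1 + (y')^2) has no explicit y dependence, so ∂L/∂y = 0 and the Euler-Lagrange equation gives
    d/dx( y' / sqrt(1 + (y')^2) ) = 0  ⇒  y' / sqrt(1 + (y')^2) = const.
Hence y' is constant, so y(x) is affine.
Fitting the endpoints (-3, 0) and (5, 0):
    slope m = (0 − 0) / (5 − (-3)) = 0,
    intercept c = 0 − m·(-3) = 0.
Extremal: y(x) = 0.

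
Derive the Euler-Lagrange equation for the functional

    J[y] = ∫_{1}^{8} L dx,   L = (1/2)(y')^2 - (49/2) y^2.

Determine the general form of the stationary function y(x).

The Lagrangian is L = (1/2)(y')^2 - (49/2) y^2.
∂L/∂y = -49y.
∂L/∂y' = y'.
The Euler-Lagrange equation d/dx(∂L/∂y') − ∂L/∂y = 0 becomes:
    y'' + 49 y = 0
General solution: y(x) = A sin(7x) + B cos(7x), where A and B are arbitrary constants fixed by the endpoint conditions.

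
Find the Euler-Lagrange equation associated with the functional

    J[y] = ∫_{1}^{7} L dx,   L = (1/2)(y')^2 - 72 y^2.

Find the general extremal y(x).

The Lagrangian is L = (1/2)(y')^2 - 72 y^2.
∂L/∂y = -144y.
∂L/∂y' = y'.
The Euler-Lagrange equation d/dx(∂L/∂y') − ∂L/∂y = 0 becomes:
    y'' + 144 y = 0
General solution: y(x) = A sin(12x) + B cos(12x), where A and B are arbitrary constants fixed by the endpoint conditions.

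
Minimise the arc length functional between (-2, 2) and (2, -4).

Arc-length functional: J[y] = ∫ sqrt(1 + (y')^2) dx.
Lagrangian L = sqrt(1 + (y')^2) has no explicit y dependence, so ∂L/∂y = 0 and the Euler-Lagrange equation gives
    d/dx( y' / sqrt(1 + (y')^2) ) = 0  ⇒  y' / sqrt(1 + (y')^2) = const.
Hence y' is constant, so y(x) is affine.
Fitting the endpoints (-2, 2) and (2, -4):
    slope m = ((-4) − 2) / (2 − (-2)) = -3/2,
    intercept c = 2 − m·(-2) = -1.
Extremal: y(x) = (-3/2) x - 1.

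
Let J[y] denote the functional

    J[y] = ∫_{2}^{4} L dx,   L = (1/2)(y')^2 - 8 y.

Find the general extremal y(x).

The Lagrangian is L = (1/2)(y')^2 - 8 y.
∂L/∂y = -8.
∂L/∂y' = y'.
The Euler-Lagrange equation d/dx(∂L/∂y') − ∂L/∂y = 0 becomes:
    y'' + 8 = 0
General solution: y(x) = -4 x^2 + A x + B, where A and B are arbitrary constants fixed by the endpoint conditions.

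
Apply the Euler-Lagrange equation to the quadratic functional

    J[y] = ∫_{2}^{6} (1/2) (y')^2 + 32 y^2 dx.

The Lagrangian is L = (1/2) (y')^2 + 32 y^2.
Compute ∂L/∂y = 64y, ∂L/∂y' = y'.
The Euler-Lagrange equation d/dx(∂L/∂y') − ∂L/∂y = 0 reduces to
    y'' − 64 y = 0.
Its general solution is
    y(x) = A e^(8x) + B e^(−8x),
with A, B fixed by the endpoint conditions.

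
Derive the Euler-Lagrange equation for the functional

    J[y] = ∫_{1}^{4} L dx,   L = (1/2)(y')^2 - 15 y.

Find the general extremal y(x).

The Lagrangian is L = (1/2)(y')^2 - 15 y.
∂L/∂y = -15.
∂L/∂y' = y'.
The Euler-Lagrange equation d/dx(∂L/∂y') − ∂L/∂y = 0 becomes:
    y'' + 15 = 0
General solution: y(x) = -(15/2) x^2 + A x + B, where A and B are arbitrary constants fixed by the endpoint conditions.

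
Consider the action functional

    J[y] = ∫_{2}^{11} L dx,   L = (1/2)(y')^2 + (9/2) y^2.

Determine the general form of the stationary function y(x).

The Lagrangian is L = (1/2)(y')^2 + (9/2) y^2.
∂L/∂y = 9y.
∂L/∂y' = y'.
The Euler-Lagrange equation d/dx(∂L/∂y') − ∂L/∂y = 0 becomes:
    y'' - 9 y = 0
General solution: y(x) = A e^(3x) + B e^(-3x), where A and B are arbitrary constants fixed by the endpoint conditions.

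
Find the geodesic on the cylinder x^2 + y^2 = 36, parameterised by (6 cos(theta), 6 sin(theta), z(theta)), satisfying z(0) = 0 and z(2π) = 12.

Parameterise the cylinder of radius R = 6 as
    r(θ) = (6 cos θ, 6 sin θ, z(θ)).
The arc-length element is
    ds = sqrt(36 + (dz/dθ)^2) dθ,
so the Lagrangian is L = sqrt(36 + z'^2).
L depends on z' only, not on z or θ, so ∂L/∂z = 0 and
    ∂L/∂z' = z' / sqrt(36 + z'^2).
The Euler-Lagrange equation gives
    d/dθ( z' / sqrt(36 + z'^2) ) = 0,
so z' is constant. Integrating once:
    z(θ) = a θ + b,
a helix on the cylinder (a straight line when the cylinder is unrolled). The constants a, b are determined by the endpoint conditions.
With endpoint conditions z(0) = 0 and z(2π) = 12: from z(0) = b we get b = 0, and a·2π + 0 = 12 gives a = 6/π, so
    z(θ) = (6/π) θ.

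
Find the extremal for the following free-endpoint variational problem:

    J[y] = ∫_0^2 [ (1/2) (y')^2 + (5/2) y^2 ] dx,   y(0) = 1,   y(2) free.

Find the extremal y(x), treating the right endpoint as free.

The Lagrangian L = (1/2) (y')^2 + (5/2) y^2 gives
    ∂L/∂y = 5 y,   ∂L/∂y' = y'.
Euler-Lagrange: y'' − 5 y = 0.
With k = sqrt(5), the general solution is
    y(x) = A cosh(sqrt(5) x) + B sinh(sqrt(5) x).
Fixed left endpoint y(0) = 1 ⇒ A = 1.
The right endpoint x = 2 is free, so the natural (transversality) condition is ∂L/∂y' |_{x=2} = 0, i.e. y'(2) = 0.
Compute y'(x) = A k sinh(k x) + B k cosh(k x), so
    y'(2) = A k sinh(k·2) + B k cosh(k·2) = 0
    ⇒ B = −A tanh(k·2) = − tanh(sqrt(5)·2).
Therefore the extremal is
    y(x) = cosh(sqrt(5) x) − tanh(sqrt(5)·2) sinh(sqrt(5) x).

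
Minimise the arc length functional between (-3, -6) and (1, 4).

Arc-length functional: J[y] = ∫ sqrt(1 + (y')^2) dx.
Lagrangian L = sqrt(1 + (y')^2) has no explicit y dependence, so ∂L/∂y = 0 and the Euler-Lagrange equation gives
    d/dx( y' / sqrt(1 + (y')^2) ) = 0  ⇒  y' / sqrt(1 + (y')^2) = const.
Hence y' is constant, so y(x) is affine.
Fitting the endpoints (-3, -6) and (1, 4):
    slope m = (4 − (-6)) / (1 − (-3)) = 5/2,
    intercept c = (-6) − m·(-3) = 3/2.
Extremal: y(x) = (5/2) x + 3/2.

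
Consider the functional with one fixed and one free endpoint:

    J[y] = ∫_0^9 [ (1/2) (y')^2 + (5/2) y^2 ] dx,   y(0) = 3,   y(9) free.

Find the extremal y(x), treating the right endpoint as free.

The Lagrangian L = (1/2) (y')^2 + (5/2) y^2 gives
    ∂L/∂y = 5 y,   ∂L/∂y' = y'.
Euler-Lagrange: y'' − 5 y = 0.
With k = sqrt(5), the general solution is
    y(x) = A cosh(sqrt(5) x) + B sinh(sqrt(5) x).
Fixed left endpoint y(0) = 3 ⇒ A = 3.
The right endpoint x = 9 is free, so the natural (transversality) condition is ∂L/∂y' |_{x=9} = 0, i.e. y'(9) = 0.
Compute y'(x) = A k sinh(k x) + B k cosh(k x), so
    y'(9) = A k sinh(k·9) + B k cosh(k·9) = 0
    ⇒ B = −A tanh(k·9) = − 3 tanh(sqrt(5)·9).
Therefore the extremal is
    y(x) = 3 cosh(sqrt(5) x) − 3 tanh(sqrt(5)·9) sinh(sqrt(5) x).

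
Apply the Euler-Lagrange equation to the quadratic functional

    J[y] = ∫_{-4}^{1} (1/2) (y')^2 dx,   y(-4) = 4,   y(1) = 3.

The Lagrangian is L = (1/2) (y')^2.
Compute ∂L/∂y = 0, ∂L/∂y' = y'.
The Euler-Lagrange equation d/dx(∂L/∂y') − ∂L/∂y = 0 reduces to
    y'' = 0.
Its general solution is
    y(x) = A x + B,
with A, B fixed by the endpoint conditions.
Applying the endpoint conditions y(-4) = 4 and y(1) = 3: solve A·-4 + B = 4 and A·1 + B = 3. Subtracting gives A(1 − -4) = 3 − 4, so A = -1/5, and B = 4 − A·-4 = 16/5. Therefore
    y(x) = (-1/5) x + 16/5.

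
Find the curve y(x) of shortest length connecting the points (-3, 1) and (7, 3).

Arc-length functional: J[y] = ∫ sqrt(1 + (y')^2) dx.
Lagrangian L = sqrt(1 + (y')^2) has no explicit y dependence, so ∂L/∂y = 0 and the Euler-Lagrange equation gives
    d/dx( y' / sqrt(1 + (y')^2) ) = 0  ⇒  y' / sqrt(1 + (y')^2) = const.
Hence y' is constant, so y(x) is affine.
Fitting the endpoints (-3, 1) and (7, 3):
    slope m = (3 − 1) / (7 − (-3)) = 1/5,
    intercept c = 1 − m·(-3) = 8/5.
Extremal: y(x) = (1/5) x + 8/5.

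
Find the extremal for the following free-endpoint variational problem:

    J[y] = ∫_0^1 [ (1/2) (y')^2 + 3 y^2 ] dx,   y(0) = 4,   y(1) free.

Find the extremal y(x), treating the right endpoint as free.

The Lagrangian L = (1/2) (y')^2 + 3 y^2 gives
    ∂L/∂y = 6 y,   ∂L/∂y' = y'.
Euler-Lagrange: y'' − 6 y = 0.
With k = sqrt(6), the general solution is
    y(x) = A cosh(sqrt(6) x) + B sinh(sqrt(6) x).
Fixed left endpoint y(0) = 4 ⇒ A = 4.
The right endpoint x = 1 is free, so the natural (transversality) condition is ∂L/∂y' |_{x=1} = 0, i.e. y'(1) = 0.
Compute y'(x) = A k sinh(k x) + B k cosh(k x), so
    y'(1) = A k sinh(k·1) + B k cosh(k·1) = 0
    ⇒ B = −A tanh(k·1) = − 4 tanh(sqrt(6)·1).
Therefore the extremal is
    y(x) = 4 cosh(sqrt(6) x) − 4 tanh(sqrt(6)·1) sinh(sqrt(6) x).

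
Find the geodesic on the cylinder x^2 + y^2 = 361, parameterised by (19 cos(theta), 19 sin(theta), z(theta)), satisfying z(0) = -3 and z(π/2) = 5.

Parameterise the cylinder of radius R = 19 as
    r(θ) = (19 cos θ, 19 sin θ, z(θ)).
The arc-length element is
    ds = sqrt(361 + (dz/dθ)^2) dθ,
so the Lagrangian is L = sqrt(361 + z'^2).
L depends on z' only, not on z or θ, so ∂L/∂z = 0 and
    ∂L/∂z' = z' / sqrt(361 + z'^2).
The Euler-Lagrange equation gives
    d/dθ( z' / sqrt(361 + z'^2) ) = 0,
so z' is constant. Integrating once:
    z(θ) = a θ + b,
a helix on the cylinder (a straight line when the cylinder is unrolled). The constants a, b are determined by the endpoint conditions.
With endpoint conditions z(0) = -3 and z(π/2) = 5: from z(0) = b we get b = -3, and a·π/2 + -3 = 5 gives a = 16/π, so
    z(θ) = (16/π) θ − 3.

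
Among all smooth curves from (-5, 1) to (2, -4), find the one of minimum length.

Arc-length functional: J[y] = ∫ sqrt(1 + (y')^2) dx.
Lagrangian L = sqrt(1 + (y')^2) has no explicit y dependence, so ∂L/∂y = 0 and the Euler-Lagrange equation gives
    d/dx( y' / sqrt(1 + (y')^2) ) = 0  ⇒  y' / sqrt(1 + (y')^2) = const.
Hence y' is constant, so y(x) is affine.
Fitting the endpoints (-5, 1) and (2, -4):
    slope m = ((-4) − 1) / (2 − (-5)) = -5/7,
    intercept c = 1 − m·(-5) = -18/7.
Extremal: y(x) = (-5/7) x - 18/7.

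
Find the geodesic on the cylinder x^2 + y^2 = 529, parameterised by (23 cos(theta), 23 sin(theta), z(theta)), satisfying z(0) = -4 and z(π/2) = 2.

Parameterise the cylinder of radius R = 23 as
    r(θ) = (23 cos θ, 23 sin θ, z(θ)).
The arc-length element is
    ds = sqrt(529 + (dz/dθ)^2) dθ,
so the Lagrangian is L = sqrt(529 + z'^2).
L depends on z' only, not on z or θ, so ∂L/∂z = 0 and
    ∂L/∂z' = z' / sqrt(529 + z'^2).
The Euler-Lagrange equation gives
    d/dθ( z' / sqrt(529 + z'^2) ) = 0,
so z' is constant. Integrating once:
    z(θ) = a θ + b,
a helix on the cylinder (a straight line when the cylinder is unrolled). The constants a, b are determined by the endpoint conditions.
With endpoint conditions z(0) = -4 and z(π/2) = 2: from z(0) = b we get b = -4, and a·π/2 + -4 = 2 gives a = 12/π, so
    z(θ) = (12/π) θ − 4.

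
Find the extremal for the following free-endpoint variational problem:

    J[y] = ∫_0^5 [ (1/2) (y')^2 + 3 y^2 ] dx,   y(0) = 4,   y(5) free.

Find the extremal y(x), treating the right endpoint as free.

The Lagrangian L = (1/2) (y')^2 + 3 y^2 gives
    ∂L/∂y = 6 y,   ∂L/∂y' = y'.
Euler-Lagrange: y'' − 6 y = 0.
With k = sqrt(6), the general solution is
    y(x) = A cosh(sqrt(6) x) + B sinh(sqrt(6) x).
Fixed left endpoint y(0) = 4 ⇒ A = 4.
The right endpoint x = 5 is free, so the natural (transversality) condition is ∂L/∂y' |_{x=5} = 0, i.e. y'(5) = 0.
Compute y'(x) = A k sinh(k x) + B k cosh(k x), so
    y'(5) = A k sinh(k·5) + B k cosh(k·5) = 0
    ⇒ B = −A tanh(k·5) = − 4 tanh(sqrt(6)·5).
Therefore the extremal is
    y(x) = 4 cosh(sqrt(6) x) − 4 tanh(sqrt(6)·5) sinh(sqrt(6) x).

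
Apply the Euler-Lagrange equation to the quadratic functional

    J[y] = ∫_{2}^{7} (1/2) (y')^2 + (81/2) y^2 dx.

The Lagrangian is L = (1/2) (y')^2 + (81/2) y^2.
Compute ∂L/∂y = 81y, ∂L/∂y' = y'.
The Euler-Lagrange equation d/dx(∂L/∂y') − ∂L/∂y = 0 reduces to
    y'' − 81 y = 0.
Its general solution is
    y(x) = A e^(9x) + B e^(−9x),
with A, B fixed by the endpoint conditions.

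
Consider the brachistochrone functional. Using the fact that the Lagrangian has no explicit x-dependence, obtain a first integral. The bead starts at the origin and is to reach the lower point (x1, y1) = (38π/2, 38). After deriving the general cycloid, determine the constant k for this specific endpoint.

The Lagrangian L = sqrt((1 + y'^2) / y) has no explicit x dependence, so the Beltrami identity applies:
    L − y' ∂L/∂y' = C.
Compute ∂L/∂y' = y' / sqrt(y (1 + y'^2)).
Substitute:
    sqrt((1 + y'^2)/y) − y'·y' / sqrt(y (1 + y'^2))
    = (1 + y'^2) / sqrt(y (1 + y'^2)) − y'^2 / sqrt(y (1 + y'^2))
    = 1 / sqrt(y (1 + y'^2)) = C.
Squaring and rearranging gives the first integral
    y (1 + y'^2) = 1/C^2 =: k   (constant).
Solving this first-order ODE by the substitution
    y = (k/2)(1 − cos θ)
yields the cycloid parameterisation
    x(θ) = (k/2)(θ − sin θ),   y(θ) = (k/2)(1 − cos θ).
The constant k is fixed by the endpoint condition.
Now fit the given lower endpoint (x1, y1) = (38π/2, 38). At the bottom of the first arch (θ = π), the parametric equations give
    y(π) = (k/2)(1 − cos π) = k,
    x(π) = (k/2)(π − sin π) = kπ/2.
Matching y(π) = 38 gives k = 38, consistent with x(π) = 38π/2. Therefore the specific cycloid is
    x(θ) = (38/2)(θ − sin θ),   y(θ) = (38/2)(1 − cos θ).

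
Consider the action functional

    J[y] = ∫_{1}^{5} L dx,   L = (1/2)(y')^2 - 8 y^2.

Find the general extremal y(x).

The Lagrangian is L = (1/2)(y')^2 - 8 y^2.
∂L/∂y = -16y.
∂L/∂y' = y'.
The Euler-Lagrange equation d/dx(∂L/∂y') − ∂L/∂y = 0 becomes:
    y'' + 16 y = 0
General solution: y(x) = A sin(4x) + B cos(4x), where A and B are arbitrary constants fixed by the endpoint conditions.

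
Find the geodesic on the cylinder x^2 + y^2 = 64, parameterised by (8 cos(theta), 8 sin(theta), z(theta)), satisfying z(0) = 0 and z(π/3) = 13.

Parameterise the cylinder of radius R = 8 as
    r(θ) = (8 cos θ, 8 sin θ, z(θ)).
The arc-length element is
    ds = sqrt(64 + (dz/dθ)^2) dθ,
so the Lagrangian is L = sqrt(64 + z'^2).
L depends on z' only, not on z or θ, so ∂L/∂z = 0 and
    ∂L/∂z' = z' / sqrt(64 + z'^2).
The Euler-Lagrange equation gives
    d/dθ( z' / sqrt(64 + z'^2) ) = 0,
so z' is constant. Integrating once:
    z(θ) = a θ + b,
a helix on the cylinder (a straight line when the cylinder is unrolled). The constants a, b are determined by the endpoint conditions.
With endpoint conditions z(0) = 0 and z(π/3) = 13: from z(0) = b we get b = 0, and a·π/3 + 0 = 13 gives a = 39/π, so
    z(θ) = (39/π) θ.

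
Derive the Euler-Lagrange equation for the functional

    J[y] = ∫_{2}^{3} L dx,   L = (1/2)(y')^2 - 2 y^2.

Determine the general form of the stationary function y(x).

The Lagrangian is L = (1/2)(y')^2 - 2 y^2.
∂L/∂y = -4y.
∂L/∂y' = y'.
The Euler-Lagrange equation d/dx(∂L/∂y') − ∂L/∂y = 0 becomes:
    y'' + 4 y = 0
General solution: y(x) = A sin(2x) + B cos(2x), where A and B are arbitrary constants fixed by the endpoint conditions.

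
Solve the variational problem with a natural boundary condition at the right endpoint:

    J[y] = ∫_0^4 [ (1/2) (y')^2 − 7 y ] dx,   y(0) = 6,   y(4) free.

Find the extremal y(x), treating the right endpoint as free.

The Lagrangian L = (1/2) (y')^2 − 7 y gives
    ∂L/∂y = −7,   ∂L/∂y' = y'.
Euler-Lagrange: d/dx(y') − (−7) = 0, i.e. y'' + 7 = 0, so
    y(x) = −(7/2) x^2 + C1 x + C2.
Fixed left endpoint y(0) = 6 ⇒ C2 = 6.
The right endpoint x = 4 is free, so the natural (transversality) condition is ∂L/∂y' |_{x=4} = 0, i.e. y'(4) = 0.
Compute y'(x) = −7 x + C1, so y'(4) = −28 + C1 = 0 ⇒ C1 = 28.
Therefore the extremal is
    y(x) = −(7/2) x^2 + 28 x + 6.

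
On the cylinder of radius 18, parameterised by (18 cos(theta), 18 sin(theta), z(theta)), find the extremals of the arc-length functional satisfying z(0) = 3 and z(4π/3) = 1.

Parameterise the cylinder of radius R = 18 as
    r(θ) = (18 cos θ, 18 sin θ, z(θ)).
The arc-length element is
    ds = sqrt(324 + (dz/dθ)^2) dθ,
so the Lagrangian is L = sqrt(324 + z'^2).
L depends on z' only, not on z or θ, so ∂L/∂z = 0 and
    ∂L/∂z' = z' / sqrt(324 + z'^2).
The Euler-Lagrange equation gives
    d/dθ( z' / sqrt(324 + z'^2) ) = 0,
so z' is constant. Integrating once:
    z(θ) = a θ + b,
a helix on the cylinder (a straight line when the cylinder is unrolled). The constants a, b are determined by the endpoint conditions.
With endpoint conditions z(0) = 3 and z(4π/3) = 1: from z(0) = b we get b = 3, and a·4π/3 + 3 = 1 gives a = -3/(2π), so
    z(θ) = (-3/(2π)) θ + 3.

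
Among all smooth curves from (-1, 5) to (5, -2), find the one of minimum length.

Arc-length functional: J[y] = ∫ sqrt(1 + (y')^2) dx.
Lagrangian L = sqrt(1 + (y')^2) has no explicit y dependence, so ∂L/∂y = 0 and the Euler-Lagrange equation gives
    d/dx( y' / sqrt(1 + (y')^2) ) = 0  ⇒  y' / sqrt(1 + (y')^2) = const.
Hence y' is constant, so y(x) is affine.
Fitting the endpoints (-1, 5) and (5, -2):
    slope m = ((-2) − 5) / (5 − (-1)) = -7/6,
    intercept c = 5 − m·(-1) = 23/6.
Extremal: y(x) = (-7/6) x + 23/6.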